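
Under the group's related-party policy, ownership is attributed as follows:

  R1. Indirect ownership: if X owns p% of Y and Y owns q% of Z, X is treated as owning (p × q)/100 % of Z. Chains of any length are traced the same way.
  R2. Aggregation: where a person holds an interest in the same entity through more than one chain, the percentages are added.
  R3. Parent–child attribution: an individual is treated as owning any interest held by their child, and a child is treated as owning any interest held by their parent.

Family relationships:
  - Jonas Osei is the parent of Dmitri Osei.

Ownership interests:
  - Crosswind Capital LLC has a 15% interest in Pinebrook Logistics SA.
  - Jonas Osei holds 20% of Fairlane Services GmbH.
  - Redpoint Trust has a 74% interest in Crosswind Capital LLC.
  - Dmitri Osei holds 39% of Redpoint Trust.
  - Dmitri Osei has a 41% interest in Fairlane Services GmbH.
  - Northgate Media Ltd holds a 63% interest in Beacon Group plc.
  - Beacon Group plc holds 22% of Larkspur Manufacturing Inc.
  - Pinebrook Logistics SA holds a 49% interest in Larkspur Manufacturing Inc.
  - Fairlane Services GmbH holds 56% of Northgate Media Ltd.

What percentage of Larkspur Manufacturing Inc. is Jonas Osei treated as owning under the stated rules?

By parent–child attribution (R3), Jonas Osei is treated as also owning Dmitri Osei's interest in Fairlane Services GmbH, giving 20% + 41% = 61%.
By parent–child attribution (R3), Jonas Osei is treated as owning Dmitri Osei's 39% interest in Redpoint Trust.
Chain via Fairlane Services GmbH → Northgate Media Ltd → Beacon Group plc (R1): 61% × 56% × 63% × 22% = 4.734576% of Larkspur Manufacturing Inc.
Chain via Redpoint Trust → Crosswind Capital LLC → Pinebrook Logistics SA (R1): 39% × 74% × 15% × 49% = 2.12121% of Larkspur Manufacturing Inc.
Aggregating (R2): 4.734576% + 2.12121% = 6.855786%.

6.855786%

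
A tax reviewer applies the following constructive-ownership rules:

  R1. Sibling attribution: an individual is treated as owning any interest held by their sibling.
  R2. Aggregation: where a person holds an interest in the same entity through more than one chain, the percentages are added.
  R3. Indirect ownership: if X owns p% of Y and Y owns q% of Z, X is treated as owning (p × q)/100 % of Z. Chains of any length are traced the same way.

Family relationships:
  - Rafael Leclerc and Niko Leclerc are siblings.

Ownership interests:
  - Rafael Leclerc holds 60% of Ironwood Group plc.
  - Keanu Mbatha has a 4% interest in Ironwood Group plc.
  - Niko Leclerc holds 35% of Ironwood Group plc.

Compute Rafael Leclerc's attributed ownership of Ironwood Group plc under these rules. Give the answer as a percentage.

By sibling attribution (R1), Rafael Leclerc is treated as also owning Niko Leclerc's interest in Ironwood Group plc, giving 60% + 35% = 95%.
Direct interest in Ironwood Group plc: 95%.

95%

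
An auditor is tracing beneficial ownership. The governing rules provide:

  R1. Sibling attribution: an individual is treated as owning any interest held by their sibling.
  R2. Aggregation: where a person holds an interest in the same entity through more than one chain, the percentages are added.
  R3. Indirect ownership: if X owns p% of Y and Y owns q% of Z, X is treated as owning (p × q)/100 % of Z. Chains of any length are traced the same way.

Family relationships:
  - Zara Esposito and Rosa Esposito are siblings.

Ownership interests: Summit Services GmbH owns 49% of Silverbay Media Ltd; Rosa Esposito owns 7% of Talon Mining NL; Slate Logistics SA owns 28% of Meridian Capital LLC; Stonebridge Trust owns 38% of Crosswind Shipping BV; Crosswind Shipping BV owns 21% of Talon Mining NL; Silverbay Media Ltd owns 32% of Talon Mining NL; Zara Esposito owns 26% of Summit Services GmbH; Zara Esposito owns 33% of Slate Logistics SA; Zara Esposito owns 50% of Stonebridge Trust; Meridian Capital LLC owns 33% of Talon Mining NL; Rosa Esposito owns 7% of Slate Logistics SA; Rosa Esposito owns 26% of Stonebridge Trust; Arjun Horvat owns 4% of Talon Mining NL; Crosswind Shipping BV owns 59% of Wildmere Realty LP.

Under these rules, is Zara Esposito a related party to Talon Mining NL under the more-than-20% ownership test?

Yes

By sibling attribution (R1), Zara Esposito is treated as also owning Rosa Esposito's interest in Stonebridge Trust, giving 50% + 26% = 76%.
By sibling attribution (R1), Zara Esposito is treated as also owning Rosa Esposito's interest in Slate Logistics SA, giving 33% + 7% = 40%.
By sibling attribution (R1), Zara Esposito is treated as owning Rosa Esposito's 7% interest in Talon Mining NL.
Chain via Summit Services GmbH → Silverbay Media Ltd (R3): 26% × 49% × 32% = 4.0768% of Talon Mining NL.
Chain via Stonebridge Trust → Crosswind Shipping BV (R3): 76% × 38% × 21% = 6.0648% of Talon Mining NL.
Chain via Slate Logistics SA → Meridian Capital LLC (R3): 40% × 28% × 33% = 3.696% of Talon Mining NL.
Direct interest in Talon Mining NL: 7%.
Aggregating (R2): 4.0768% + 6.0648% + 3.696% + 7% = 20.8376%.
20.8376% exceeds the 20% threshold, so Zara is a related party to Talon Mining NL.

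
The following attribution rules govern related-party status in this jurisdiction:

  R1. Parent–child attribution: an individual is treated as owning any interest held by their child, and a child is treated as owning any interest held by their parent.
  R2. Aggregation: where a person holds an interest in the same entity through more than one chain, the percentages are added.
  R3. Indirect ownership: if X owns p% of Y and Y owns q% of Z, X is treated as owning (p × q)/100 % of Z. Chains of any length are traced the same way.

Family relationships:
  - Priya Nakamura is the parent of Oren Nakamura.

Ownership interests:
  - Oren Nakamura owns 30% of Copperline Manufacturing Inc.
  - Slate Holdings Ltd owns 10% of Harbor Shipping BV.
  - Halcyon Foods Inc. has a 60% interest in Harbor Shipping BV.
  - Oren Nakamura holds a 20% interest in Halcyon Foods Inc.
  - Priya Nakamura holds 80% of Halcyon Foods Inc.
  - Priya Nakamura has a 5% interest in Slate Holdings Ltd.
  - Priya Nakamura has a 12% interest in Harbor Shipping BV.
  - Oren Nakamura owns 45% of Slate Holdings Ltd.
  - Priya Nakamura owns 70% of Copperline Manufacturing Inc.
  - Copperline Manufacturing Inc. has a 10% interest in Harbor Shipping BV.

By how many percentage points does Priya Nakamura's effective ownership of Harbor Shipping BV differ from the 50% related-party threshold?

By parent–child attribution (R1), Priya Nakamura is treated as also owning Oren Nakamura's interest in Halcyon Foods Inc, giving 80% + 20% = 100%.
By parent–child attribution (R1), Priya Nakamura is treated as also owning Oren Nakamura's interest in Copperline Manufacturing Inc, giving 70% + 30% = 100%.
By parent–child attribution (R1), Priya Nakamura is treated as also owning Oren Nakamura's interest in Slate Holdings Ltd, giving 5% + 45% = 50%.
Chain via Halcyon Foods Inc. (R3): 100% × 60% = 60% of Harbor Shipping BV.
Chain via Copperline Manufacturing Inc. (R3): 100% × 10% = 10% of Harbor Shipping BV.
Chain via Slate Holdings Ltd (R3): 50% × 10% = 5% of Harbor Shipping BV.
Direct interest in Harbor Shipping BV: 12%.
Aggregating (R2): 60% + 10% + 5% + 12% = 87%.
87% exceeds the 50% threshold by 37 percentage points.

37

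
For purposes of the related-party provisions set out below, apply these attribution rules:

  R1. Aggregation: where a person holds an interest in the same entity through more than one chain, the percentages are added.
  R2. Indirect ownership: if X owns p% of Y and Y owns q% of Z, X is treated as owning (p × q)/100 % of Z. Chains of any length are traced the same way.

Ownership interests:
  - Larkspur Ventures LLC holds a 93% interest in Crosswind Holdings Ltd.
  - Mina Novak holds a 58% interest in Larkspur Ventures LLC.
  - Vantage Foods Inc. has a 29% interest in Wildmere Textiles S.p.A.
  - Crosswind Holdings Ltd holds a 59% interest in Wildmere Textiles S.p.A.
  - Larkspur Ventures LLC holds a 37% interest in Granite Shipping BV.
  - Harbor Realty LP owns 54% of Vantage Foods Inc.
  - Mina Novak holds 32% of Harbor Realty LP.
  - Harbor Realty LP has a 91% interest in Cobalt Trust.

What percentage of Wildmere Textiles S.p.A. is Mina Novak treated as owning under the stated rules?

36.8358%

Chain via Larkspur Ventures LLC → Crosswind Holdings Ltd (R2): 58% × 93% × 59% = 31.8246% of Wildmere Textiles S.p.A.
Chain via Harbor Realty LP → Vantage Foods Inc. (R2): 32% × 54% × 29% = 5.0112% of Wildmere Textiles S.p.A.
Aggregating (R1): 31.8246% + 5.0112% = 36.8358%.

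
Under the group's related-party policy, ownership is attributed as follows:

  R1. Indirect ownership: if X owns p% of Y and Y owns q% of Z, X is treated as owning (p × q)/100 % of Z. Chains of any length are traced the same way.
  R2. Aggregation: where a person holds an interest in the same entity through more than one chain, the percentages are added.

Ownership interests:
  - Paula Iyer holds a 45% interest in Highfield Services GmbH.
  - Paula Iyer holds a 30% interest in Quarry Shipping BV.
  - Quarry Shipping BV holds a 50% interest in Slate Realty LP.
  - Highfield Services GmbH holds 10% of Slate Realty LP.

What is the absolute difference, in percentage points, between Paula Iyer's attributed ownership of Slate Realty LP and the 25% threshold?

Chain via Highfield Services GmbH (R1): 45% × 10% = 4.5% of Slate Realty LP.
Chain via Quarry Shipping BV (R1): 30% × 50% = 15% of Slate Realty LP.
Aggregating (R2): 4.5% + 15% = 19.5%.
19.5% falls short of the 25% threshold by 5.5 percentage points.

5.5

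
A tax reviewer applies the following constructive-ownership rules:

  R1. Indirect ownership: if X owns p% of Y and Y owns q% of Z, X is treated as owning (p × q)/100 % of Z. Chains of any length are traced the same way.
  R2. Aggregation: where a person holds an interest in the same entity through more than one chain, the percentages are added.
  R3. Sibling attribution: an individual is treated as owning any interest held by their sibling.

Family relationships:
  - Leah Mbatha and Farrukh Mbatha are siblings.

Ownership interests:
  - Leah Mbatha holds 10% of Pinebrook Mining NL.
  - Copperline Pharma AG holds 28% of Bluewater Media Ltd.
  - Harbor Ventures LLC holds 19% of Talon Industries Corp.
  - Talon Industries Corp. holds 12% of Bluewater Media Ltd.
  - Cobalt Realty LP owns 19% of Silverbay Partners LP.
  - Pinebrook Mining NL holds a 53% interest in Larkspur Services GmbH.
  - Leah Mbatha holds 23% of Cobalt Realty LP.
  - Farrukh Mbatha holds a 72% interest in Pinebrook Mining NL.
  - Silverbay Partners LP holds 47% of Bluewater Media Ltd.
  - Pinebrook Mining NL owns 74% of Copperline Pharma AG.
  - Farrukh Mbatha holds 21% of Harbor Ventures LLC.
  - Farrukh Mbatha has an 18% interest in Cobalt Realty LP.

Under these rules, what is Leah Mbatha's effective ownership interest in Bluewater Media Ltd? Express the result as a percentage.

21.1305%

By sibling attribution (R3), Leah Mbatha is treated as also owning Farrukh Mbatha's interest in Cobalt Realty LP, giving 23% + 18% = 41%.
By sibling attribution (R3), Leah Mbatha is treated as also owning Farrukh Mbatha's interest in Pinebrook Mining NL, giving 10% + 72% = 82%.
By sibling attribution (R3), Leah Mbatha is treated as owning Farrukh Mbatha's 21% interest in Harbor Ventures LLC.
Chain via Cobalt Realty LP → Silverbay Partners LP (R1): 41% × 19% × 47% = 3.6613% of Bluewater Media Ltd.
Chain via Pinebrook Mining NL → Copperline Pharma AG (R1): 82% × 74% × 28% = 16.9904% of Bluewater Media Ltd.
Chain via Harbor Ventures LLC → Talon Industries Corp. (R1): 21% × 19% × 12% = 0.4788% of Bluewater Media Ltd.
Aggregating (R2): 3.6613% + 16.9904% + 0.4788% = 21.1305%.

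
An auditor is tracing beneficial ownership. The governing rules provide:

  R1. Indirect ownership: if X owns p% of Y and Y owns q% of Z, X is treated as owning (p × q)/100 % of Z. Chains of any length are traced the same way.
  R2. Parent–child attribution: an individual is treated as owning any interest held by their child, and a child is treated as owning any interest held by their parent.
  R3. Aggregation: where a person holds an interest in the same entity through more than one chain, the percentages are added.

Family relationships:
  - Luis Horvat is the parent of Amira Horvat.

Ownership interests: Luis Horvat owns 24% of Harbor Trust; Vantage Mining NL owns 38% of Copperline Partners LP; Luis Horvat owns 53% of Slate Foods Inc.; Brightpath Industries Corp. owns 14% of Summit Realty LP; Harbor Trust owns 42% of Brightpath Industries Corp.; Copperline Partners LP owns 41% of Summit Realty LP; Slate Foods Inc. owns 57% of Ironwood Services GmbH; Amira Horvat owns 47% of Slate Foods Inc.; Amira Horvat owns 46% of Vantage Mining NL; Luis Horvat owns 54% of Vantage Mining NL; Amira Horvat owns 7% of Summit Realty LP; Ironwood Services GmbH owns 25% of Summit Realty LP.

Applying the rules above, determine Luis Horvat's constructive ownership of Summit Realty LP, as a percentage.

By parent–child attribution (R2), Luis Horvat is treated as also owning Amira Horvat's interest in Slate Foods Inc, giving 53% + 47% = 100%.
By parent–child attribution (R2), Luis Horvat is treated as also owning Amira Horvat's interest in Vantage Mining NL, giving 54% + 46% = 100%.
By parent–child attribution (R2), Luis Horvat is treated as owning Amira Horvat's 7% interest in Summit Realty LP.
Chain via Harbor Trust → Brightpath Industries Corp. (R1): 24% × 42% × 14% = 1.4112% of Summit Realty LP.
Chain via Slate Foods Inc. → Ironwood Services GmbH (R1): 100% × 57% × 25% = 14.25% of Summit Realty LP.
Chain via Vantage Mining NL → Copperline Partners LP (R1): 100% × 38% × 41% = 15.58% of Summit Realty LP.
Direct interest in Summit Realty LP: 7%.
Aggregating (R3): 1.4112% + 14.25% + 15.58% + 7% = 38.2412%.

38.2412%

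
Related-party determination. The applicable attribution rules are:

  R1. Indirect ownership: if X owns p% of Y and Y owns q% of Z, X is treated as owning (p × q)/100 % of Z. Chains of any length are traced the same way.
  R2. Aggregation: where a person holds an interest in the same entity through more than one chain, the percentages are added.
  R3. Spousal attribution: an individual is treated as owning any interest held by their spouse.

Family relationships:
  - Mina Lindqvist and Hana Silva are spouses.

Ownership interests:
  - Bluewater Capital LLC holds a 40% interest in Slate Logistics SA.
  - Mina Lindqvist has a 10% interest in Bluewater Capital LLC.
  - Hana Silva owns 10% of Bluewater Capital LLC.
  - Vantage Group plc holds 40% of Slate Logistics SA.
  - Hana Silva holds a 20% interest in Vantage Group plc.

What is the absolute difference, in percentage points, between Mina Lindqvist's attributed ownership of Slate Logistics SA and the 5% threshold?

11

By spousal attribution (R3), Mina Lindqvist is treated as also owning Hana Silva's interest in Bluewater Capital LLC, giving 10% + 10% = 20%.
By spousal attribution (R3), Mina Lindqvist is treated as owning Hana Silva's 20% interest in Vantage Group plc.
Chain via Bluewater Capital LLC (R1): 20% × 40% = 8% of Slate Logistics SA.
Chain via Vantage Group plc (R1): 20% × 40% = 8% of Slate Logistics SA.
Aggregating (R2): 8% + 8% = 16%.
16% exceeds the 5% threshold by 11 percentage points.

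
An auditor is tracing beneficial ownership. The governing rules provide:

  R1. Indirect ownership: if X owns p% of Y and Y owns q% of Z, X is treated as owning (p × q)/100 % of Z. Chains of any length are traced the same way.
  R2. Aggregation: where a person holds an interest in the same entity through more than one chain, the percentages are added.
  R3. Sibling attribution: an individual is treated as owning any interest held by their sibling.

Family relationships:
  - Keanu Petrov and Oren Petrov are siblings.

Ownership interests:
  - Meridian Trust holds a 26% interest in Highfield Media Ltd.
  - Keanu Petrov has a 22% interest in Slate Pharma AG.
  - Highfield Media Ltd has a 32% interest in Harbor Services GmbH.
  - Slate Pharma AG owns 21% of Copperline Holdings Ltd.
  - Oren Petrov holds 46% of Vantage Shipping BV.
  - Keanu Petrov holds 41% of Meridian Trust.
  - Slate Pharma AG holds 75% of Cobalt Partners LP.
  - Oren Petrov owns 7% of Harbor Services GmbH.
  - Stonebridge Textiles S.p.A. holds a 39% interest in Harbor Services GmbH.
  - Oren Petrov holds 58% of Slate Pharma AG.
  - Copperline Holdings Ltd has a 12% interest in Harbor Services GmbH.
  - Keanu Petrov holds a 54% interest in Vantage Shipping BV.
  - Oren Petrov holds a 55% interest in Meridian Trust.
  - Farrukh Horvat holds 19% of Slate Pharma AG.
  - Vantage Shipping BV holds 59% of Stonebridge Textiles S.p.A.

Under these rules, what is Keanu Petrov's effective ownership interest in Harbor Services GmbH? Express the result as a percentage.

40.0132%

By sibling attribution (R3), Keanu Petrov is treated as also owning Oren Petrov's interest in Vantage Shipping BV, giving 54% + 46% = 100%.
By sibling attribution (R3), Keanu Petrov is treated as also owning Oren Petrov's interest in Slate Pharma AG, giving 22% + 58% = 80%.
By sibling attribution (R3), Keanu Petrov is treated as also owning Oren Petrov's interest in Meridian Trust, giving 41% + 55% = 96%.
By sibling attribution (R3), Keanu Petrov is treated as owning Oren Petrov's 7% interest in Harbor Services GmbH.
Chain via Vantage Shipping BV → Stonebridge Textiles S.p.A. (R1): 100% × 59% × 39% = 23.01% of Harbor Services GmbH.
Chain via Slate Pharma AG → Copperline Holdings Ltd (R1): 80% × 21% × 12% = 2.016% of Harbor Services GmbH.
Chain via Meridian Trust → Highfield Media Ltd (R1): 96% × 26% × 32% = 7.9872% of Harbor Services GmbH.
Direct interest in Harbor Services GmbH: 7%.
Aggregating (R2): 23.01% + 2.016% + 7.9872% + 7% = 40.0132%.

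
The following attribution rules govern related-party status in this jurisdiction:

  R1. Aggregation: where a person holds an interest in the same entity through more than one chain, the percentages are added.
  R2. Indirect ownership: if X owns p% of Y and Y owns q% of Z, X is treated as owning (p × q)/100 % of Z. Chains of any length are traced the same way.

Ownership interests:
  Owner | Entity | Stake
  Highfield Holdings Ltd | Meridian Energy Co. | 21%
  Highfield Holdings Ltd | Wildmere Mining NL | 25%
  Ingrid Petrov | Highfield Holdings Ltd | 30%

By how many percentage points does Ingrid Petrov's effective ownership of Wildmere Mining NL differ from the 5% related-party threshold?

Chain via Highfield Holdings Ltd (R2): 30% × 25% = 7.5% of Wildmere Mining NL.
7.5% exceeds the 5% threshold by 2.5 percentage points.

2.5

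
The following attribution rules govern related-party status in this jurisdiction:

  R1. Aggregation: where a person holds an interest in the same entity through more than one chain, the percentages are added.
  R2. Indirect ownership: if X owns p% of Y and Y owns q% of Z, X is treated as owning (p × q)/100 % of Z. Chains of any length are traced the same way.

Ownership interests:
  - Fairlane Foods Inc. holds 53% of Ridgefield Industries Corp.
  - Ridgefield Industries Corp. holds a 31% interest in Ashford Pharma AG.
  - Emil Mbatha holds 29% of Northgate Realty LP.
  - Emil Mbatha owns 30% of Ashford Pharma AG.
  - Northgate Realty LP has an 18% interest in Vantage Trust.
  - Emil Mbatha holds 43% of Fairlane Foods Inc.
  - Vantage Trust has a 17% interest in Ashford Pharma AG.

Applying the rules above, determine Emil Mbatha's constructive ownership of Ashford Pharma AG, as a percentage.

Chain via Northgate Realty LP → Vantage Trust (R2): 29% × 18% × 17% = 0.8874% of Ashford Pharma AG.
Chain via Fairlane Foods Inc. → Ridgefield Industries Corp. (R2): 43% × 53% × 31% = 7.0649% of Ashford Pharma AG.
Direct interest in Ashford Pharma AG: 30%.
Aggregating (R1): 0.8874% + 7.0649% + 30% = 37.9523%.

37.9523%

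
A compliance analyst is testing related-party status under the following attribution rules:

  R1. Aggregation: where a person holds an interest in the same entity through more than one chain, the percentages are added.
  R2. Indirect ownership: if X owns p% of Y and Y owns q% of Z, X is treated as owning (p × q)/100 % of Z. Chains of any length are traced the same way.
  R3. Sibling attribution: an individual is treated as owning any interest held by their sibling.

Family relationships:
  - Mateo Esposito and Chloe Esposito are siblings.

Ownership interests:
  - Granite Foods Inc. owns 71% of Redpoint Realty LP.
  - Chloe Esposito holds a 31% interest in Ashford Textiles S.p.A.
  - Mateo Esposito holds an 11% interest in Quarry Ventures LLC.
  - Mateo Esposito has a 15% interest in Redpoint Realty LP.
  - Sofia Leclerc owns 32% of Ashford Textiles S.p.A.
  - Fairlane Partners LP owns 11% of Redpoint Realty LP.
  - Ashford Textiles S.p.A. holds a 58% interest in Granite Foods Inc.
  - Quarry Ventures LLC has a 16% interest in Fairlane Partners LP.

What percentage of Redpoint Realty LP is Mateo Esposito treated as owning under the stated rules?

27.9594%

By sibling attribution (R3), Mateo Esposito is treated as owning Chloe Esposito's 31% interest in Ashford Textiles S.p.A.
Chain via Quarry Ventures LLC → Fairlane Partners LP (R2): 11% × 16% × 11% = 0.1936% of Redpoint Realty LP.
Direct interest in Redpoint Realty LP: 15%.
Chain via Ashford Textiles S.p.A. → Granite Foods Inc. (R2): 31% × 58% × 71% = 12.7658% of Redpoint Realty LP.
Aggregating (R1): 0.1936% + 15% + 12.7658% = 27.9594%.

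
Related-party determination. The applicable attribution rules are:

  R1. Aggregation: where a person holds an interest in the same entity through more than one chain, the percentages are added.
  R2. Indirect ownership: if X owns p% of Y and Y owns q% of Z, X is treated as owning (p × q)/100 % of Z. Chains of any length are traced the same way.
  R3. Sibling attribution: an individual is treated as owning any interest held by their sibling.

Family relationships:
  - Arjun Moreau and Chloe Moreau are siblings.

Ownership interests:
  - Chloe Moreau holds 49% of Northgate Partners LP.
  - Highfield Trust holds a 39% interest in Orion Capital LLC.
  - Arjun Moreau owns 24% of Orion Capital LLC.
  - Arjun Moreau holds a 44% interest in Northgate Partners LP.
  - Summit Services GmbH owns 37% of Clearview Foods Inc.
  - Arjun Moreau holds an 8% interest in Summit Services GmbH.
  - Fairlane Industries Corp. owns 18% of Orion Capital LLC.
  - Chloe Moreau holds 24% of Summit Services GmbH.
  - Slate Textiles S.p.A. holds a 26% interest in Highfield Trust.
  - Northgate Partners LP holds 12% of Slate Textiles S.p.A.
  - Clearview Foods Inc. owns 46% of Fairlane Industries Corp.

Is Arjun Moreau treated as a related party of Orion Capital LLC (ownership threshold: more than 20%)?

Yes

By sibling attribution (R3), Arjun Moreau is treated as also owning Chloe Moreau's interest in Summit Services GmbH, giving 8% + 24% = 32%.
By sibling attribution (R3), Arjun Moreau is treated as also owning Chloe Moreau's interest in Northgate Partners LP, giving 44% + 49% = 93%.
Chain via Summit Services GmbH → Clearview Foods Inc. → Fairlane Industries Corp. (R2): 32% × 37% × 46% × 18% = 0.980352% of Orion Capital LLC.
Chain via Northgate Partners LP → Slate Textiles S.p.A. → Highfield Trust (R2): 93% × 12% × 26% × 39% = 1.131624% of Orion Capital LLC.
Direct interest in Orion Capital LLC: 24%.
Aggregating (R1): 0.980352% + 1.131624% + 24% = 26.111976%.
26.111976% exceeds the 20% threshold, so Arjun is a related party to Orion Capital LLC.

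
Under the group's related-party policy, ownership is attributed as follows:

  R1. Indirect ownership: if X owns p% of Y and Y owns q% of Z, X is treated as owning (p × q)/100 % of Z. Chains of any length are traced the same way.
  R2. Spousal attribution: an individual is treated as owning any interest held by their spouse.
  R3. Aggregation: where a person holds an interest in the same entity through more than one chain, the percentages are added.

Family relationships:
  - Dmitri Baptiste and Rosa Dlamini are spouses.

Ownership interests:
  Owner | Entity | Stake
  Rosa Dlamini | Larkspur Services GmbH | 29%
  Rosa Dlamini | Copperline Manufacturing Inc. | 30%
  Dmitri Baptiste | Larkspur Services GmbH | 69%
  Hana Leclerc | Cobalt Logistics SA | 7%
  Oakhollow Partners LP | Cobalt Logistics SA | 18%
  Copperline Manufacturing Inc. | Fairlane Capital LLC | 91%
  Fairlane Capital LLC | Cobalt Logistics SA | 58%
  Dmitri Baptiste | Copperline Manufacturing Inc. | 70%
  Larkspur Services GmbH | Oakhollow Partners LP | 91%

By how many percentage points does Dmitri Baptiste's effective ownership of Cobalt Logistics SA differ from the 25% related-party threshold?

By spousal attribution (R2), Dmitri Baptiste is treated as also owning Rosa Dlamini's interest in Larkspur Services GmbH, giving 69% + 29% = 98%.
By spousal attribution (R2), Dmitri Baptiste is treated as also owning Rosa Dlamini's interest in Copperline Manufacturing Inc, giving 70% + 30% = 100%.
Chain via Larkspur Services GmbH → Oakhollow Partners LP (R1): 98% × 91% × 18% = 16.0524% of Cobalt Logistics SA.
Chain via Copperline Manufacturing Inc. → Fairlane Capital LLC (R1): 100% × 91% × 58% = 52.78% of Cobalt Logistics SA.
Aggregating (R3): 16.0524% + 52.78% = 68.8324%.
68.8324% exceeds the 25% threshold by 43.8324 percentage points.

43.8324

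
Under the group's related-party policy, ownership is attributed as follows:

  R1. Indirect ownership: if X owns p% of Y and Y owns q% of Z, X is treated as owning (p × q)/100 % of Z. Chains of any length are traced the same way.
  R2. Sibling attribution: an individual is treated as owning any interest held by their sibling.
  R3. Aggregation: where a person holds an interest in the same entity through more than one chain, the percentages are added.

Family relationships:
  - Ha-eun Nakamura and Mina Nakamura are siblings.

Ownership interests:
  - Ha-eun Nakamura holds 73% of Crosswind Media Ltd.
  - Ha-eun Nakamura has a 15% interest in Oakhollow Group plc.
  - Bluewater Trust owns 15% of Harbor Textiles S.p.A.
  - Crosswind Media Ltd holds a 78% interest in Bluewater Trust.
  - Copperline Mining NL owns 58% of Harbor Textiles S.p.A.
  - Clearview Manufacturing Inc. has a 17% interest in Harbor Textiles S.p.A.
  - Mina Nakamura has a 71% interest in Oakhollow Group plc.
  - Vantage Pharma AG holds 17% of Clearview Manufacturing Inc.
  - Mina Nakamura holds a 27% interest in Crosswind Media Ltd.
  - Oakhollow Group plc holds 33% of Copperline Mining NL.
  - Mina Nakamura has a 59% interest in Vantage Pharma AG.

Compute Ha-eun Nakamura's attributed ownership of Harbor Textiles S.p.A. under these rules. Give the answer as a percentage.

By sibling attribution (R2), Ha-eun Nakamura is treated as also owning Mina Nakamura's interest in Oakhollow Group plc, giving 15% + 71% = 86%.
By sibling attribution (R2), Ha-eun Nakamura is treated as also owning Mina Nakamura's interest in Crosswind Media Ltd, giving 73% + 27% = 100%.
By sibling attribution (R2), Ha-eun Nakamura is treated as owning Mina Nakamura's 59% interest in Vantage Pharma AG.
Chain via Oakhollow Group plc → Copperline Mining NL (R1): 86% × 33% × 58% = 16.4604% of Harbor Textiles S.p.A.
Chain via Crosswind Media Ltd → Bluewater Trust (R1): 100% × 78% × 15% = 11.7% of Harbor Textiles S.p.A.
Chain via Vantage Pharma AG → Clearview Manufacturing Inc. (R1): 59% × 17% × 17% = 1.7051% of Harbor Textiles S.p.A.
Aggregating (R3): 16.4604% + 11.7% + 1.7051% = 29.8655%.

29.8655%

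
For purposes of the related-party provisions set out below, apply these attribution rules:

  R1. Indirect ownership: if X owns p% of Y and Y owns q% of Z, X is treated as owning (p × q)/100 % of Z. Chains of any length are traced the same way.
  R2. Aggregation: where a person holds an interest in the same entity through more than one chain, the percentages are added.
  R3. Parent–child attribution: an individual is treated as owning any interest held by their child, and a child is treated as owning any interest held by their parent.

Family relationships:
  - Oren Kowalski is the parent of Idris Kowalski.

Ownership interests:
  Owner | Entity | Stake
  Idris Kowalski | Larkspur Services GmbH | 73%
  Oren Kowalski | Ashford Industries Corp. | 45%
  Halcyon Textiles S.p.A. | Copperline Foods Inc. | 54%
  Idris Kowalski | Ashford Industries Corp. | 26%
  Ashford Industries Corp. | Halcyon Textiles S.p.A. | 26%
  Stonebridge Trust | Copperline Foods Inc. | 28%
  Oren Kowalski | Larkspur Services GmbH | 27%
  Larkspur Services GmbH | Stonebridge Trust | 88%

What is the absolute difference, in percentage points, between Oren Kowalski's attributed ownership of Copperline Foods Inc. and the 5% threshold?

By parent–child attribution (R3), Oren Kowalski is treated as also owning Idris Kowalski's interest in Ashford Industries Corp, giving 45% + 26% = 71%.
By parent–child attribution (R3), Oren Kowalski is treated as also owning Idris Kowalski's interest in Larkspur Services GmbH, giving 27% + 73% = 100%.
Chain via Ashford Industries Corp. → Halcyon Textiles S.p.A. (R1): 71% × 26% × 54% = 9.9684% of Copperline Foods Inc.
Chain via Larkspur Services GmbH → Stonebridge Trust (R1): 100% × 88% × 28% = 24.64% of Copperline Foods Inc.
Aggregating (R2): 9.9684% + 24.64% = 34.6084%.
34.6084% exceeds the 5% threshold by 29.6084 percentage points.

29.6084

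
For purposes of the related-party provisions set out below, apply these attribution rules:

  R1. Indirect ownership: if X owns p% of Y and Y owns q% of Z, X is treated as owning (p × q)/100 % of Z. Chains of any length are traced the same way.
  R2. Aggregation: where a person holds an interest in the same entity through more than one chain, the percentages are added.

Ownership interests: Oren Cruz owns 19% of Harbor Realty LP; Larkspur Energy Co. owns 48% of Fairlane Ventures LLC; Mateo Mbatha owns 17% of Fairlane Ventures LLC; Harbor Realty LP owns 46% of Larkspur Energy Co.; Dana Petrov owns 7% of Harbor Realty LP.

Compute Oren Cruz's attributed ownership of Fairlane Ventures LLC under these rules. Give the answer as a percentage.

Chain via Harbor Realty LP → Larkspur Energy Co. (R1): 19% × 46% × 48% = 4.1952% of Fairlane Ventures LLC.

4.1952%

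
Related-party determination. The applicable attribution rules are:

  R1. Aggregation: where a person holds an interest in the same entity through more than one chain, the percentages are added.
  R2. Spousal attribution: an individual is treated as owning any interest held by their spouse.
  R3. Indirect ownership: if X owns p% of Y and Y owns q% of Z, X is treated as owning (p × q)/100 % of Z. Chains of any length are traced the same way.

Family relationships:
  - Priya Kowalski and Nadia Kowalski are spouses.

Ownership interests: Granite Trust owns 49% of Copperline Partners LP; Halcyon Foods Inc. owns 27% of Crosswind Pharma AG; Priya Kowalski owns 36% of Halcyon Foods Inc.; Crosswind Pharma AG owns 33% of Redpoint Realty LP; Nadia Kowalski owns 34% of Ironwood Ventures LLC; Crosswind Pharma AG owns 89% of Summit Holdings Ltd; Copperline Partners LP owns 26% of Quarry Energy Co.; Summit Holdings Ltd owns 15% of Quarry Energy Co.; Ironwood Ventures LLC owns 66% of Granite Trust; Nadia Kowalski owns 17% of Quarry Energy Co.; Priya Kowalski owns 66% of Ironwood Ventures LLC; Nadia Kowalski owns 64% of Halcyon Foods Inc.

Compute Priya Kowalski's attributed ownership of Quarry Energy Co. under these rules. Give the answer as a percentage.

By spousal attribution (R2), Priya Kowalski is treated as also owning Nadia Kowalski's interest in Halcyon Foods Inc, giving 36% + 64% = 100%.
By spousal attribution (R2), Priya Kowalski is treated as also owning Nadia Kowalski's interest in Ironwood Ventures LLC, giving 66% + 34% = 100%.
By spousal attribution (R2), Priya Kowalski is treated as owning Nadia Kowalski's 17% interest in Quarry Energy Co.
Chain via Halcyon Foods Inc. → Crosswind Pharma AG → Summit Holdings Ltd (R3): 100% × 27% × 89% × 15% = 3.6045% of Quarry Energy Co.
Chain via Ironwood Ventures LLC → Granite Trust → Copperline Partners LP (R3): 100% × 66% × 49% × 26% = 8.4084% of Quarry Energy Co.
Direct interest in Quarry Energy Co: 17%.
Aggregating (R1): 3.6045% + 8.4084% + 17% = 29.0129%.

29.0129%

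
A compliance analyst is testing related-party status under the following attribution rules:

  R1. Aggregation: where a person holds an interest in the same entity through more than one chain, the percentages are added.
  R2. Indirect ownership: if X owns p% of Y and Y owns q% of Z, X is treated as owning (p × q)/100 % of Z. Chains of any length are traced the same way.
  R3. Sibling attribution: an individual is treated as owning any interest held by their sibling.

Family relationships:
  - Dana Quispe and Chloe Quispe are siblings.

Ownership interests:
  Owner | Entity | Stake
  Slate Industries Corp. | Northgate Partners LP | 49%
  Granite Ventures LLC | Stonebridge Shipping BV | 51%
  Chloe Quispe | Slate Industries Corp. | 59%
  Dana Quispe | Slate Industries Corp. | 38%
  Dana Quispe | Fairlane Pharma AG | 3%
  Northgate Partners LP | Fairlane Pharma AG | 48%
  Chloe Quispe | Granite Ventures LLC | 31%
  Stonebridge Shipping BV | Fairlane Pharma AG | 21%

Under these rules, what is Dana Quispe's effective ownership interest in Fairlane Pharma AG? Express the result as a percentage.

By sibling attribution (R3), Dana Quispe is treated as also owning Chloe Quispe's interest in Slate Industries Corp, giving 38% + 59% = 97%.
By sibling attribution (R3), Dana Quispe is treated as owning Chloe Quispe's 31% interest in Granite Ventures LLC.
Chain via Slate Industries Corp. → Northgate Partners LP (R2): 97% × 49% × 48% = 22.8144% of Fairlane Pharma AG.
Direct interest in Fairlane Pharma AG: 3%.
Chain via Granite Ventures LLC → Stonebridge Shipping BV (R2): 31% × 51% × 21% = 3.3201% of Fairlane Pharma AG.
Aggregating (R1): 22.8144% + 3% + 3.3201% = 29.1345%.

29.1345%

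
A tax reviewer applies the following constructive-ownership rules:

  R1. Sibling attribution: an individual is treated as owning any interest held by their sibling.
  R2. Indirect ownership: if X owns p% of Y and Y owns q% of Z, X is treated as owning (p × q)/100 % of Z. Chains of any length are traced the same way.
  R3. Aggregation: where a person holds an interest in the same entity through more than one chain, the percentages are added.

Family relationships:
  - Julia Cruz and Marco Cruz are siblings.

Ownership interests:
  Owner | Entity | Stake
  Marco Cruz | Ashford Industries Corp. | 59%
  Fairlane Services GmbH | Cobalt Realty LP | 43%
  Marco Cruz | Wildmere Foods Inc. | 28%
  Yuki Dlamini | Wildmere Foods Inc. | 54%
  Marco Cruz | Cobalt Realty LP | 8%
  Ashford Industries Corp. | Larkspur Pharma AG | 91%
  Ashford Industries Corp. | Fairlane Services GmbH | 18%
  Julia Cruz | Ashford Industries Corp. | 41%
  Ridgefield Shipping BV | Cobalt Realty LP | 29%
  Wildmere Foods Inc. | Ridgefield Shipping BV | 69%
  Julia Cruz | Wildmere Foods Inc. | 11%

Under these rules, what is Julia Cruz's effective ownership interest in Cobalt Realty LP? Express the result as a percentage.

By sibling attribution (R1), Julia Cruz is treated as also owning Marco Cruz's interest in Wildmere Foods Inc, giving 11% + 28% = 39%.
By sibling attribution (R1), Julia Cruz is treated as also owning Marco Cruz's interest in Ashford Industries Corp, giving 41% + 59% = 100%.
By sibling attribution (R1), Julia Cruz is treated as owning Marco Cruz's 8% interest in Cobalt Realty LP.
Chain via Wildmere Foods Inc. → Ridgefield Shipping BV (R2): 39% × 69% × 29% = 7.8039% of Cobalt Realty LP.
Chain via Ashford Industries Corp. → Fairlane Services GmbH (R2): 100% × 18% × 43% = 7.74% of Cobalt Realty LP.
Direct interest in Cobalt Realty LP: 8%.
Aggregating (R3): 7.8039% + 7.74% + 8% = 23.5439%.

23.5439%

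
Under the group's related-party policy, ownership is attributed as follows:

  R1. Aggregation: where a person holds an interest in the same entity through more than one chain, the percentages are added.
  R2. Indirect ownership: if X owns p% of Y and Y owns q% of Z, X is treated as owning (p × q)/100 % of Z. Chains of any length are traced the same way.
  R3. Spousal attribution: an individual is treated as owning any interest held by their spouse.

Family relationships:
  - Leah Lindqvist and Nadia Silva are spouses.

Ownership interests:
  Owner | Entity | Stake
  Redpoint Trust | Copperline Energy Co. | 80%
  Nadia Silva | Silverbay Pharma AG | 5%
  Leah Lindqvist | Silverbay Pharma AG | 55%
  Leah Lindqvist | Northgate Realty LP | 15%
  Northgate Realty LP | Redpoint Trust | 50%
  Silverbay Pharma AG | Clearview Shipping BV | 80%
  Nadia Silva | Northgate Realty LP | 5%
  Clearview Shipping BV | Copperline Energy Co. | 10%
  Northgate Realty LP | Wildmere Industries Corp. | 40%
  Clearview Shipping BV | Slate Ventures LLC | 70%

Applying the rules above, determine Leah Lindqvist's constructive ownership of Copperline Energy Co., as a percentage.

12.8%

By spousal attribution (R3), Leah Lindqvist is treated as also owning Nadia Silva's interest in Silverbay Pharma AG, giving 55% + 5% = 60%.
By spousal attribution (R3), Leah Lindqvist is treated as also owning Nadia Silva's interest in Northgate Realty LP, giving 15% + 5% = 20%.
Chain via Silverbay Pharma AG → Clearview Shipping BV (R2): 60% × 80% × 10% = 4.8% of Copperline Energy Co.
Chain via Northgate Realty LP → Redpoint Trust (R2): 20% × 50% × 80% = 8% of Copperline Energy Co.
Aggregating (R1): 4.8% + 8% = 12.8%.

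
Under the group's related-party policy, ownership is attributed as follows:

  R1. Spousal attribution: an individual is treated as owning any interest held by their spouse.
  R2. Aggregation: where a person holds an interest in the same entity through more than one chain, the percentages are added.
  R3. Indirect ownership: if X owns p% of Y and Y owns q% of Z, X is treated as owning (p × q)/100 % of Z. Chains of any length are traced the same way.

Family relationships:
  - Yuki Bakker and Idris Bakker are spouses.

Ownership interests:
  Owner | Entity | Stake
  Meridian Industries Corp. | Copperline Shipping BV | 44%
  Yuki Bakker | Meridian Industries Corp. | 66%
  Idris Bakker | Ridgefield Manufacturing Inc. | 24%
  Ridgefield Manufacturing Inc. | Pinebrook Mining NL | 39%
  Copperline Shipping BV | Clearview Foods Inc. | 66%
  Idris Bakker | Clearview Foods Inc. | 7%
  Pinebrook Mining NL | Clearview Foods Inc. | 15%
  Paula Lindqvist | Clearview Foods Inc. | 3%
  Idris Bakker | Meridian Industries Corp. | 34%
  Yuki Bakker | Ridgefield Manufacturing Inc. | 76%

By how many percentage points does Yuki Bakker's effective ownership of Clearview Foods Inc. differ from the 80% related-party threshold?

38.11

By spousal attribution (R1), Yuki Bakker is treated as also owning Idris Bakker's interest in Meridian Industries Corp, giving 66% + 34% = 100%.
By spousal attribution (R1), Yuki Bakker is treated as also owning Idris Bakker's interest in Ridgefield Manufacturing Inc, giving 76% + 24% = 100%.
By spousal attribution (R1), Yuki Bakker is treated as owning Idris Bakker's 7% interest in Clearview Foods Inc.
Chain via Meridian Industries Corp. → Copperline Shipping BV (R3): 100% × 44% × 66% = 29.04% of Clearview Foods Inc.
Chain via Ridgefield Manufacturing Inc. → Pinebrook Mining NL (R3): 100% × 39% × 15% = 5.85% of Clearview Foods Inc.
Direct interest in Clearview Foods Inc: 7%.
Aggregating (R2): 29.04% + 5.85% + 7% = 41.89%.
41.89% falls short of the 80% threshold by 38.11 percentage points.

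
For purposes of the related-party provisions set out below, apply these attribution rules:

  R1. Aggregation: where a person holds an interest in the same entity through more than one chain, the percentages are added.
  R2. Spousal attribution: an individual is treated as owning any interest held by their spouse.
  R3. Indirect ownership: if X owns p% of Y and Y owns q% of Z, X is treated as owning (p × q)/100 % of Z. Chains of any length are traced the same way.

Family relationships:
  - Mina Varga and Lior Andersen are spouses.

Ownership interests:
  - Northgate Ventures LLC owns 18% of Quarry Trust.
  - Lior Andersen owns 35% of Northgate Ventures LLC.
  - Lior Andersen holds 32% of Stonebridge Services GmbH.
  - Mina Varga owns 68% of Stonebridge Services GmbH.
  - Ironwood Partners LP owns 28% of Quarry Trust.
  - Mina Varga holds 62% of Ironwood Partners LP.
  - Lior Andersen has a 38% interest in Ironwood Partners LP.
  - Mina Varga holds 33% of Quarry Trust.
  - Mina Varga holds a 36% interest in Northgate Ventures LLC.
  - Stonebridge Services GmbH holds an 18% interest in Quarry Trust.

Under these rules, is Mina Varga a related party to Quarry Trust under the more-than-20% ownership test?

By spousal attribution (R2), Mina Varga is treated as also owning Lior Andersen's interest in Northgate Ventures LLC, giving 36% + 35% = 71%.
By spousal attribution (R2), Mina Varga is treated as also owning Lior Andersen's interest in Stonebridge Services GmbH, giving 68% + 32% = 100%.
By spousal attribution (R2), Mina Varga is treated as also owning Lior Andersen's interest in Ironwood Partners LP, giving 62% + 38% = 100%.
Chain via Northgate Ventures LLC (R3): 71% × 18% = 12.78% of Quarry Trust.
Chain via Stonebridge Services GmbH (R3): 100% × 18% = 18% of Quarry Trust.
Chain via Ironwood Partners LP (R3): 100% × 28% = 28% of Quarry Trust.
Direct interest in Quarry Trust: 33%.
Aggregating (R1): 12.78% + 18% + 28% + 33% = 91.78%.
91.78% exceeds the 20% threshold, so Mina is a related party to Quarry Trust.

Yes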